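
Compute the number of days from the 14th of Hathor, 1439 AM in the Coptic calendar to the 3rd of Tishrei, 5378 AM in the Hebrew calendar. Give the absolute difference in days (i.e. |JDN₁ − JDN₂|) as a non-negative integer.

38400

First date → JDN 2350332; second date → JDN 2311932.
The interval is |2350332 − 2311932| = 38400 days.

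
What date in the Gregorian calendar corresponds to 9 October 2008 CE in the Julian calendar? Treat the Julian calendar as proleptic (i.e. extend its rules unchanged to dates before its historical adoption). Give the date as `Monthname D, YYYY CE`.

The Julian–Gregorian offset here is 13 days (Julian trailing).
9 October 2008 Julian + 13 days → 22 October 2008 Gregorian.

October 22, 2008 CE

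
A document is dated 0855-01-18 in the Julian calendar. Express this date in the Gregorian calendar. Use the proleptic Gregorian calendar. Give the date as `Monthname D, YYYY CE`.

January 22, 855 CE

For dates in this range the Gregorian date is 4 days ahead of the Julian.
18 January 855 Julian + 4 days → 22 January 855 Gregorian.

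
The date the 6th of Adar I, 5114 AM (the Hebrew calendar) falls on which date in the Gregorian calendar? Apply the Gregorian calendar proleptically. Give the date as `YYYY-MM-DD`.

1354-02-07

Both dates share Julian Day Number 2215636; in the Gregorian calendar that is 7 February 1354 CE.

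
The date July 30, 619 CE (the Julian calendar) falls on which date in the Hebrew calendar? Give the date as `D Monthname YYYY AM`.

Both dates share Julian Day Number 1947358; in the Hebrew calendar that is 13 Av 4379 AM.

13 Av 4379 AM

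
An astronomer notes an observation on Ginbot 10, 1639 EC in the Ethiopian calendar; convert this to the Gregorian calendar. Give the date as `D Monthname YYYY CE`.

15 May 1647 CE

Both dates share Julian Day Number 2322749; in the Gregorian calendar that is 15 May 1647 CE.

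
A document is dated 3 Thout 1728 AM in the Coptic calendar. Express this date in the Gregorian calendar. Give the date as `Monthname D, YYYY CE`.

Julian Day Number of the source date = 2455819.
Converting JDN 2455819 to the Gregorian calendar gives 14 September 2011 CE.

September 14, 2011 CE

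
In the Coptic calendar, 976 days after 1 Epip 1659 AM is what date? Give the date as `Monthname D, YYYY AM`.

JDN of 1 Epip 1659 AM = 2430914.
2430914 + 976 = 2431890.
JDN 2431890 in the Coptic calendar is Paremhat 1, 1662 AM.

Paremhat 1, 1662 AM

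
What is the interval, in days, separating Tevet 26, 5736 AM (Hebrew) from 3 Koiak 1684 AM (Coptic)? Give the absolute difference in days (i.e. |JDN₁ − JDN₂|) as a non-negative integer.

JDN of the first date = 2442777.
JDN of the second date = 2439838.
|2439838 − 2442777| = 2939.

2939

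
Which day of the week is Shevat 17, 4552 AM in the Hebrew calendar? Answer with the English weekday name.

This is JDN 2010351 (20 January 792 Gregorian).
2010351 ≡ 0 (mod 7); counting from Monday = 0 gives Monday.

Monday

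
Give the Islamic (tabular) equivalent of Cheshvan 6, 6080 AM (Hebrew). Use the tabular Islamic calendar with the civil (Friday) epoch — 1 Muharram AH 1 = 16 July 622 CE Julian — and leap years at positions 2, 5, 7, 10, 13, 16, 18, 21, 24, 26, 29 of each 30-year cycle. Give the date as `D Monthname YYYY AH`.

The source date corresponds to 21 October 2319 in the Gregorian calendar (JDN 2568350).
That day falls on 6 Jumada al-Awwal 1750 AH in the tabular Islamic calendar.

6 Jumada al-Awwal 1750 AH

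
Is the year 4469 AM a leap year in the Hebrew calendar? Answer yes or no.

no

Hebrew year 4469 is year 4 of its 19-year Metonic cycle; leap years are at positions 3, 6, 8, 11, 14, 17, 19, so it is a common year (12 months).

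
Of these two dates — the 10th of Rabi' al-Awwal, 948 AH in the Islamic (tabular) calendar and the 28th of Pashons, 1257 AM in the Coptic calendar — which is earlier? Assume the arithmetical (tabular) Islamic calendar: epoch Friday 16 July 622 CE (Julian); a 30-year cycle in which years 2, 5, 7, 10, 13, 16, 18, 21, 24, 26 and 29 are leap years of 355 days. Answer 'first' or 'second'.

First date → JDN 2284093; second date → JDN 2284051.
JDN 2284051 < JDN 2284093, so the second date is earlier.

second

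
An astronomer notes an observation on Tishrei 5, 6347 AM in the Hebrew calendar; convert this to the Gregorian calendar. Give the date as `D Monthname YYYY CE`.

9 October 2586 CE

Both dates share Julian Day Number 2665859; in the Gregorian calendar that is 9 October 2586 CE.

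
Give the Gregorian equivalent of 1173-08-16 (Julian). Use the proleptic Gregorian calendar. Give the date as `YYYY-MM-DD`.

At this point the Julian calendar is 7 days behind the Gregorian.
16 August 1173 Julian + 7 days → 23 August 1173 Gregorian.

1173-08-23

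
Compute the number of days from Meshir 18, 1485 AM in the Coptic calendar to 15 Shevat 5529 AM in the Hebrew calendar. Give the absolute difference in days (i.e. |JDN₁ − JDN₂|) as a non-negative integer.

31

First date → JDN 2367228; second date → JDN 2367197.
The interval is |2367228 − 2367197| = 31 days.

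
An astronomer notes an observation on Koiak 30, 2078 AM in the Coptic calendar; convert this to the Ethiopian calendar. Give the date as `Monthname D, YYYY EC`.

Julian Day Number of the source date = 2583773.
Converting JDN 2583773 to the Ethiopian calendar gives 30 Tahsas 2354 EC.

Tahsas 30, 2354 EC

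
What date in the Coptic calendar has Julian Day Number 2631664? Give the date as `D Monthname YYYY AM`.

13 Meshir 2209 AM

JDN 2631664 is 23 February 2493 in the Gregorian calendar.
In the Coptic calendar that day is 13 Meshir 2209 AM.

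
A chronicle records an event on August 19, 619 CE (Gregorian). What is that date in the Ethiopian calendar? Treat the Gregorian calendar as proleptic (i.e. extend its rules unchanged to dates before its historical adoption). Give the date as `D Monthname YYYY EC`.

Both dates share Julian Day Number 1947375; in the Ethiopian calendar that is 23 Nehase 611 EC.

23 Nehase 611 EC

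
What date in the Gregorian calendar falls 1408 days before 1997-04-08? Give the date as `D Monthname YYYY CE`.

The starting date is JDN 2450547; 2450547 − 1408 = 2449139.
JDN 2449139 corresponds to 31 May 1993 CE.

31 May 1993 CE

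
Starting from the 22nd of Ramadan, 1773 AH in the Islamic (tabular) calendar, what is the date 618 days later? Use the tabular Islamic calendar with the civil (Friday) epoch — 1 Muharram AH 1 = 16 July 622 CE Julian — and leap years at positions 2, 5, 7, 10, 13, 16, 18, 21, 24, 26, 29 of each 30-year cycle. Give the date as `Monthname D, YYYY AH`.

Jumada al-Thani 20, 1775 AH

JDN of the 22nd of Ramadan, 1773 AH = 2576635.
2576635 + 618 = 2577253.
JDN 2577253 in the tabular Islamic calendar is Jumada al-Thani 20, 1775 AH.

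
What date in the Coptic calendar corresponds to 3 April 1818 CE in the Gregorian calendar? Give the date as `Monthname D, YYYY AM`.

Julian Day Number of the source date = 2385163.
Converting JDN 2385163 to the Coptic calendar gives 26 Paremhat 1534 AM.

Paremhat 26, 1534 AM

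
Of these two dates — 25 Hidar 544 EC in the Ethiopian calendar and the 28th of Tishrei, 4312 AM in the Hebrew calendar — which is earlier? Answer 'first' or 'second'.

second

The two dates have Julian Day Numbers 1922636 and 1922596 respectively.
Since 1922596 < 1922636, the second date comes first.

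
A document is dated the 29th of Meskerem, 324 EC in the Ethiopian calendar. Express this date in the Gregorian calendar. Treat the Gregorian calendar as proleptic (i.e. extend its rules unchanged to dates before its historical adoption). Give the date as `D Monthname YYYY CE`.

28 September 331 CE

Julian Day Number of the source date = 1842225.
Converting JDN 1842225 to the Gregorian calendar gives 28 September 331 CE.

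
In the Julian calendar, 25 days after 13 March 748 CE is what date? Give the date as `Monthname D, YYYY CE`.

The starting date is JDN 1994337; 1994337 + 25 = 1994362.
JDN 1994362 corresponds to April 7, 748 CE.

April 7, 748 CE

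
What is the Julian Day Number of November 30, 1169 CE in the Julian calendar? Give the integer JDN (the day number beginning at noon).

2148369

Equivalently 7 December 1169 (proleptic Gregorian).
JDN 2299161 is 15 October 1582 CE (Gregorian); the target day is −150792 days from there, so JDN = 2148369.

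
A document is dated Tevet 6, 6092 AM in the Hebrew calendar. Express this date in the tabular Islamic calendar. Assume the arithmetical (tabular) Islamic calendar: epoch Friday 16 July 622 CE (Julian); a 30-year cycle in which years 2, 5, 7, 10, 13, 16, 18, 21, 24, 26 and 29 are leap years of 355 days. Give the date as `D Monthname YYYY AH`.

Julian Day Number of the source date = 2572810.
Converting JDN 2572810 to the tabular Islamic calendar gives 6 Dhu al-Hijjah 1762 AH.

6 Dhu al-Hijjah 1762 AH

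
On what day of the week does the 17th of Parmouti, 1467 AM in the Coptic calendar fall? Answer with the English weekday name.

Friday

In the Gregorian calendar this is 23 April 1751 (JDN 2360712).
Since JDN mod 7 = 4 (0 = Monday), the day is Friday.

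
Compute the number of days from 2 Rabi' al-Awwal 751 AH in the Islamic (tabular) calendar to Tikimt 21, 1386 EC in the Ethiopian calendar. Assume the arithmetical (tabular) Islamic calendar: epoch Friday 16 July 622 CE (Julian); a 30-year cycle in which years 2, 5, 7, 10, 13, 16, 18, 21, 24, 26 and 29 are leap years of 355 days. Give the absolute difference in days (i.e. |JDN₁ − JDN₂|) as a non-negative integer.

First date → JDN 2214275; second date → JDN 2230142.
The interval is |2214275 − 2230142| = 15867 days.

15867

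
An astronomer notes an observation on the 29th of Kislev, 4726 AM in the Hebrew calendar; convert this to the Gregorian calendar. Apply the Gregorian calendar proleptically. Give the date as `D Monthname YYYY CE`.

1 December 965 CE

Julian Day Number of the source date = 2073854.
Converting JDN 2073854 to the Gregorian calendar gives 1 December 965 CE.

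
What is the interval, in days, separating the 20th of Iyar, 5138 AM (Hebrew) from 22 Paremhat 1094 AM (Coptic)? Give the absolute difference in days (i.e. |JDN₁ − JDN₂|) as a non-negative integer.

JDN of the first date = 2224510.
JDN of the second date = 2224449.
|2224449 − 2224510| = 61.

61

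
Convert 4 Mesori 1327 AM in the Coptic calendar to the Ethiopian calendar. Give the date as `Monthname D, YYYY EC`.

Nehase 4, 1603 EC

The source date corresponds to 7 August 1611 in the Gregorian calendar (JDN 2309684).
That day falls on 4 Nehase 1603 EC in the Ethiopian calendar.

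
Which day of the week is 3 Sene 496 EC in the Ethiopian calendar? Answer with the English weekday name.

Friday

Equivalently 30 May 504 Gregorian, JDN 1905292.
JDN 1905292 mod 7 = 4, and JDN 0 was a Monday, so this is a Friday.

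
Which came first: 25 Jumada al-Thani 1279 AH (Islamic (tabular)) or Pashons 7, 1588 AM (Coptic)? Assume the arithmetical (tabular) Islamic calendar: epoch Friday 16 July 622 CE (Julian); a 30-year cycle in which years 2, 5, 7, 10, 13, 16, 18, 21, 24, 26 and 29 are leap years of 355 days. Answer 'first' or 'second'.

Converting both to JDN: 2401493 vs 2404928; the smaller is the first.

first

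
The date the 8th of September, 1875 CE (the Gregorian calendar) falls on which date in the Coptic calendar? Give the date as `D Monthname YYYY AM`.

Both dates share Julian Day Number 2406140; in the Coptic calendar that is 4 Pi Kogi Enavot 1591 AM.

4 Pi Kogi Enavot 1591 AM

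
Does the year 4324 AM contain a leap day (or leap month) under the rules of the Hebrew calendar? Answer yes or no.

yes

Hebrew year 4324 is year 11 of its 19-year Metonic cycle; leap years are at positions 3, 6, 8, 11, 14, 17, 19, so it is a leap year (13 months).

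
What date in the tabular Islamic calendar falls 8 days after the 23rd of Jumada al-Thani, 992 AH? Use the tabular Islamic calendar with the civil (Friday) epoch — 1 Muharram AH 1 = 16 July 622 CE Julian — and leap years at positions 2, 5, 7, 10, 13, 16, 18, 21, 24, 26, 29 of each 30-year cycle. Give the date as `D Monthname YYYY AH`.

2 Rajab 992 AH

The starting date is JDN 2299787; 2299787 + 8 = 2299795.
JDN 2299795 corresponds to 2 Rajab 992 AH.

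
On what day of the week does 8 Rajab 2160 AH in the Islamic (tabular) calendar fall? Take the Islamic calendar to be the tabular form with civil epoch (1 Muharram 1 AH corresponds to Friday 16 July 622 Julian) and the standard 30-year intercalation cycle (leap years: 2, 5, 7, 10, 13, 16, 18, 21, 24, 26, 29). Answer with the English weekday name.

Saturday

In the Gregorian calendar this is 6 October 2717 (JDN 2713702).
2713702 ≡ 5 (mod 7); counting from Monday = 0 gives Saturday.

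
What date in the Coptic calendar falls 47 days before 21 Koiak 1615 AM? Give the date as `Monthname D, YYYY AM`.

The starting date is JDN 2414653; 2414653 − 47 = 2414606.
JDN 2414606 corresponds to Hathor 4, 1615 AM.

Hathor 4, 1615 AM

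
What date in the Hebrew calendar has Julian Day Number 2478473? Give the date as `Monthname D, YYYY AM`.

Elul 20, 5833 AM

The Gregorian equivalent of JDN 2478473 is 22 September 2073.
In the Hebrew calendar that day is Elul 20, 5833 AM.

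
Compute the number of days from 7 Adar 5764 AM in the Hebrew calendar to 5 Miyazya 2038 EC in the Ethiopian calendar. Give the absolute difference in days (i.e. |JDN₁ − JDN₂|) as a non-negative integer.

JDN of the first date = 2453065.
JDN of the second date = 2468449.
|2468449 − 2453065| = 15384.

15384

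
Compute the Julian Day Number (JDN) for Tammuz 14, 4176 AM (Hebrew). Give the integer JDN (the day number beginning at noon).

1873179

Equivalently 27 June 416 (proleptic Gregorian).
JDN 2299161 is 15 October 1582 CE (Gregorian); the target day is −425982 days from there, so JDN = 1873179.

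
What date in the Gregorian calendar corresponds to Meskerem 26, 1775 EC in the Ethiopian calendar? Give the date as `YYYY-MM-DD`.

1782-10-04

Both dates share Julian Day Number 2372199; in the Gregorian calendar that is 4 October 1782 CE.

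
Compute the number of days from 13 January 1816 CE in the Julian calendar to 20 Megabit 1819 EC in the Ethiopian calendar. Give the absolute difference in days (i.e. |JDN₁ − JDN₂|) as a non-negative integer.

4080

JDN of the first date = 2384364.
JDN of the second date = 2388444.
|2388444 − 2384364| = 4080.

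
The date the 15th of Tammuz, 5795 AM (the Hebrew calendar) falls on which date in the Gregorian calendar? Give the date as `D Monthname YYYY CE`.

22 July 2035 CE

Both dates share Julian Day Number 2464531; in the Gregorian calendar that is 22 July 2035 CE.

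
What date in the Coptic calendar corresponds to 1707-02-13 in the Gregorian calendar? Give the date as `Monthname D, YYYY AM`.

Meshir 8, 1423 AM

Both dates share Julian Day Number 2344572; in the Coptic calendar that is 8 Meshir 1423 AM.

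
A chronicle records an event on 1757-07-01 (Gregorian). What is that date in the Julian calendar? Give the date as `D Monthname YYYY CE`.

20 June 1757 CE

For dates in this range the Gregorian date is 11 days ahead of the Julian.
1 July 1757 Gregorian − 11 days → 20 June 1757 Julian.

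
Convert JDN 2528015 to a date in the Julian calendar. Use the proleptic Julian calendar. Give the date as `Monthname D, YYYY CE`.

JDN 2528015 is 15 May 2209 in the Gregorian calendar.
In the Julian calendar that day is April 30, 2209 CE.

April 30, 2209 CE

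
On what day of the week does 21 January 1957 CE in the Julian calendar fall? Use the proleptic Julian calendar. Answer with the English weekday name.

In the Gregorian calendar this is 3 February 1957 (JDN 2435873).
Since JDN mod 7 = 6 (0 = Monday), the day is Sunday.

Sunday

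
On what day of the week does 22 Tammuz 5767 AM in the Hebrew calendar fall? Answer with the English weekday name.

Sunday

In the Gregorian calendar this is 8 July 2007 (JDN 2454290).
Since JDN mod 7 = 6 (0 = Monday), the day is Sunday.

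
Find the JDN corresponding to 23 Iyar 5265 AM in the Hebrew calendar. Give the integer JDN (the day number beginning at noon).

In the proleptic Gregorian calendar the same day is 7 May 1505.
JDN 2400001 is 17 November 1858 CE (Gregorian), MJD 0; the target day is −129125 days from there, so JDN = 2270876.

2270876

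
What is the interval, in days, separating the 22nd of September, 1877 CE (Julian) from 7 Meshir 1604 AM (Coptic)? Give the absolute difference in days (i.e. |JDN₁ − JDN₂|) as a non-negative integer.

JDN of the first date = 2406897.
JDN of the second date = 2410682.
|2410682 − 2406897| = 3785.

3785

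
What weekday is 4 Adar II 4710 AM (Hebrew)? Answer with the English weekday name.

Monday

In the proleptic Gregorian calendar this is 2 March 950 (JDN 2068101).
JDN 2068101 mod 7 = 0, and JDN 0 was a Monday, so this is a Monday.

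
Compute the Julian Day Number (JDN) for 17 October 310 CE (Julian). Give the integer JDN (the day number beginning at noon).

1834575

Equivalently 18 October 310 (proleptic Gregorian).
JDN 2299161 is 15 October 1582 CE (Gregorian); the target day is −464586 days from there, so JDN = 1834575.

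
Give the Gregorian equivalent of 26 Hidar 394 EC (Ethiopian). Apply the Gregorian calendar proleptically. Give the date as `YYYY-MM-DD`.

0401-11-23

Both dates share Julian Day Number 1867849; in the Gregorian calendar that is 23 November 401 CE.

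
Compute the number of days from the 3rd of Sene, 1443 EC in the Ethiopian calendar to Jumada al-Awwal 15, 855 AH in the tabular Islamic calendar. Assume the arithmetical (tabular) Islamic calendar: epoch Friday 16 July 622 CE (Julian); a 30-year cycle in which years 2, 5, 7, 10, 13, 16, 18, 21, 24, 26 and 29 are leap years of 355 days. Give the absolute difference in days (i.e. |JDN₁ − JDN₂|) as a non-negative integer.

18

JDN of the first date = 2251183.
JDN of the second date = 2251201.
|2251201 − 2251183| = 18.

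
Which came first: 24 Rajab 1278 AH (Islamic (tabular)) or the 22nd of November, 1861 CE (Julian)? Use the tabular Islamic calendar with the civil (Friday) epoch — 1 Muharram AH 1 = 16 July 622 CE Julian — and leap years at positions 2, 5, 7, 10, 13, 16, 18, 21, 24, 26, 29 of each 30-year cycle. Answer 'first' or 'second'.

Converting both to JDN: 2401166 vs 2401114; the smaller is the second.

second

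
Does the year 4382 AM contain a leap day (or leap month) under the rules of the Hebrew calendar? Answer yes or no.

Hebrew year 4382 is year 12 of its 19-year Metonic cycle; leap years are at positions 3, 6, 8, 11, 14, 17, 19, so it is a common year (12 months).

no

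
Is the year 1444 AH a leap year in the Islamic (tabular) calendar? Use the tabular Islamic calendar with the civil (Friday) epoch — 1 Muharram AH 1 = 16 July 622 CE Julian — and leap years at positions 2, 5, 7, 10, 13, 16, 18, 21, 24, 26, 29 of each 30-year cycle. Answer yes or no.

Year 1444 AH is year 4 of its 30-year cycle; leap positions are 2, 5, 7, 10, 13, 16, 18, 21, 24, 26, 29, so it is a common year (354 days).

no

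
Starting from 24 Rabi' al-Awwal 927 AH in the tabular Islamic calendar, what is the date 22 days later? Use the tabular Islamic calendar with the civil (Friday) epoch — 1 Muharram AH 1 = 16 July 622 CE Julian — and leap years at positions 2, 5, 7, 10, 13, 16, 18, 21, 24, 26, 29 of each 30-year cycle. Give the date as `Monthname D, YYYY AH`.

JDN of 24 Rabi' al-Awwal 927 AH = 2276666.
2276666 + 22 = 2276688.
JDN 2276688 in the tabular Islamic calendar is Rabi' al-Thani 16, 927 AH.

Rabi' al-Thani 16, 927 AH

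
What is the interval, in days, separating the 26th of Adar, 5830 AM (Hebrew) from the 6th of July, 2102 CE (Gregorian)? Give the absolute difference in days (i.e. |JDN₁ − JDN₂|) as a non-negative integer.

11806

First date → JDN 2477180; second date → JDN 2488986.
The interval is |2477180 − 2488986| = 11806 days.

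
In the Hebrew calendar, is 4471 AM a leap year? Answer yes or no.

yes

Hebrew year 4471 is year 6 of its 19-year Metonic cycle; leap years are at positions 3, 6, 8, 11, 14, 17, 19, so it is a leap year (13 months).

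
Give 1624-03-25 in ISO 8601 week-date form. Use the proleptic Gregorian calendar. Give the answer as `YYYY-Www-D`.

The weekday is Monday (ISO weekday 1).
That Monday belongs to ISO week 13 of ISO year 1624.

1624-W13-1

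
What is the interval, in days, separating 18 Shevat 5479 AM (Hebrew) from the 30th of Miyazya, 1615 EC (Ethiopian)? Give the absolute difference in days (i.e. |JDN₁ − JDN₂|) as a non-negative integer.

JDN of the first date = 2348949.
JDN of the second date = 2313973.
|2313973 − 2348949| = 34976.

34976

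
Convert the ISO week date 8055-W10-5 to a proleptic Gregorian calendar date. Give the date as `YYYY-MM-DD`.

8055-03-12

ISO week 1 of 8055 is the week containing the first Thursday of 8055.
Week 10, day 5 (Friday) lands on 8055-03-12.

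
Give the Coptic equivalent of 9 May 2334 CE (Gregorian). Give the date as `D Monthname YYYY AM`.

28 Parmouti 2050 AM

Julian Day Number of the source date = 2573664.
Converting JDN 2573664 to the Coptic calendar gives 28 Parmouti 2050 AM.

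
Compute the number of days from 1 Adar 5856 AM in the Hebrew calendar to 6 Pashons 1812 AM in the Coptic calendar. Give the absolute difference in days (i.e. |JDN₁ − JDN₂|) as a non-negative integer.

80

JDN of the first date = 2486663.
JDN of the second date = 2486743.
|2486743 − 2486663| = 80.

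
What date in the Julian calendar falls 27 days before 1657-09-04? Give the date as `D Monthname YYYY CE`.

8 August 1657 CE

JDN of 1657-09-04 = 2326524.
2326524 − 27 = 2326497.
JDN 2326497 in the Julian calendar is 8 August 1657 CE.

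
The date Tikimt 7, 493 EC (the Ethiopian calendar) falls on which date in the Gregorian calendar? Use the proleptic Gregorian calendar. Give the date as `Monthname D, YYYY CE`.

Both dates share Julian Day Number 1903960; in the Gregorian calendar that is 6 October 500 CE.

October 6, 500 CE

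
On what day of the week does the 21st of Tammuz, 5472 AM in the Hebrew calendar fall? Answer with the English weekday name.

Equivalently 25 July 1712 Gregorian, JDN 2346561.
JDN 2346561 mod 7 = 0, and JDN 0 was a Monday, so this is a Monday.

Monday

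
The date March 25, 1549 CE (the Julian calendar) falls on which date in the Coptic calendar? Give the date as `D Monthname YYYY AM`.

29 Paremhat 1265 AM

The source date corresponds to 4 April 1549 in the proleptic Gregorian calendar (JDN 2286914).
That day falls on 29 Paremhat 1265 AM in the Coptic calendar.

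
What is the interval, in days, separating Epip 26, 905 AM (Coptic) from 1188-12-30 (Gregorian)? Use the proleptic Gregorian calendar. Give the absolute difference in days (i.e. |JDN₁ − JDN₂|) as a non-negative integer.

First date → JDN 2155541; second date → JDN 2155332.
The interval is |2155541 − 2155332| = 209 days.

209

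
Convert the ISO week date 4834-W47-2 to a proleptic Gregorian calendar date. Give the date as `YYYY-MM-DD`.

4834-11-21

ISO week 1 of 4834 is the week containing the first Thursday of 4834.
Week 47, day 2 (Tuesday) lands on 4834-11-21.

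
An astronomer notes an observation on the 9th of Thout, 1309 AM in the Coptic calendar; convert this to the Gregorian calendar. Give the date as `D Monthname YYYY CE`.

Both dates share Julian Day Number 2302785; in the Gregorian calendar that is 16 September 1592 CE.

16 September 1592 CE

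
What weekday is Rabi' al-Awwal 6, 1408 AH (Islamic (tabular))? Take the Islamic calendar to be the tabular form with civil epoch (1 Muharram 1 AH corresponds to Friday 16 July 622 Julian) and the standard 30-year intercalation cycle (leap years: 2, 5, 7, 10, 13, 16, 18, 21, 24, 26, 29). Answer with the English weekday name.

Equivalently 29 October 1987 Gregorian, JDN 2447098.
JDN 2447098 mod 7 = 3, and JDN 0 was a Monday, so this is a Thursday.

Thursday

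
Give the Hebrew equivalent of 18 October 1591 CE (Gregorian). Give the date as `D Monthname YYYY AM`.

Julian Day Number of the source date = 2302451.
Converting JDN 2302451 to the Hebrew calendar gives 30 Tishrei 5352 AM.

30 Tishrei 5352 AM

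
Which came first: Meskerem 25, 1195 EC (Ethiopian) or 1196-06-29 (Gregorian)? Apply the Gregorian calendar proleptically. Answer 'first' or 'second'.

The two dates have Julian Day Numbers 2160353 and 2158070 respectively.
Since 2158070 < 2160353, the second date comes first.

second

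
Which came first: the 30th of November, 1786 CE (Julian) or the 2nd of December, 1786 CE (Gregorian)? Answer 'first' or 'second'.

second

Converting both to JDN: 2373728 vs 2373719; the smaller is the second.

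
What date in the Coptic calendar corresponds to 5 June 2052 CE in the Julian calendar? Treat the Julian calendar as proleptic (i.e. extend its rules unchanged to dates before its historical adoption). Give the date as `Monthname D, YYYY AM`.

The source date corresponds to 18 June 2052 in the Gregorian calendar (JDN 2470707).
That day falls on 11 Paoni 1768 AM in the Coptic calendar.

Paoni 11, 1768 AM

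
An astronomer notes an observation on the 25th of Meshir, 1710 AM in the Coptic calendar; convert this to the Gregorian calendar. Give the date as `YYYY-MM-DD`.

Both dates share Julian Day Number 2449416; in the Gregorian calendar that is 4 March 1994 CE.

1994-03-04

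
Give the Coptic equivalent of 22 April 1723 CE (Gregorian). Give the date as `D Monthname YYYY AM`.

Both dates share Julian Day Number 2350484; in the Coptic calendar that is 16 Parmouti 1439 AM.

16 Parmouti 1439 AM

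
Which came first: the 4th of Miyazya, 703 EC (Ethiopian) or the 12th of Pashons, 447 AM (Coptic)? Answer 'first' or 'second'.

first

The two dates have Julian Day Numbers 1980839 and 1988182 respectively.
Since 1980839 < 1988182, the first date comes first.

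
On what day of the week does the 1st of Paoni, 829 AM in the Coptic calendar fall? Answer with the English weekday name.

Monday

Equivalently 2 June 1113 Gregorian, JDN 2127727.
Since JDN mod 7 = 0 (0 = Monday), the day is Monday.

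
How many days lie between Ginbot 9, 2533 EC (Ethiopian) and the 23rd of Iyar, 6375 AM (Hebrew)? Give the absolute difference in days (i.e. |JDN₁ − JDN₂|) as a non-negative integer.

First date → JDN 2649282; second date → JDN 2676302.
The interval is |2649282 − 2676302| = 27020 days.

27020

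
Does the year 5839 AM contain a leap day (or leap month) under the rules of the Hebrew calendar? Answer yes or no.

Hebrew year 5839 is year 6 of its 19-year Metonic cycle; leap years are at positions 3, 6, 8, 11, 14, 17, 19, so it is a leap year (13 months).

yes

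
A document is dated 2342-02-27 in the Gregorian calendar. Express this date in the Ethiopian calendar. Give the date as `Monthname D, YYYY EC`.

Julian Day Number of the source date = 2576515.
Converting JDN 2576515 to the Ethiopian calendar gives 17 Yekatit 2334 EC.

Yekatit 17, 2334 EC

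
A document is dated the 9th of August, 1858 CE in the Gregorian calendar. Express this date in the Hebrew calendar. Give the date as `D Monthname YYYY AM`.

29 Av 5618 AM

Julian Day Number of the source date = 2399901.
Converting JDN 2399901 to the Hebrew calendar gives 29 Av 5618 AM.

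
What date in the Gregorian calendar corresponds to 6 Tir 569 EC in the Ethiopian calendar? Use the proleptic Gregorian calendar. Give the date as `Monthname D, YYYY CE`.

January 3, 577 CE

Julian Day Number of the source date = 1931808.
Converting JDN 1931808 to the Gregorian calendar gives 3 January 577 CE.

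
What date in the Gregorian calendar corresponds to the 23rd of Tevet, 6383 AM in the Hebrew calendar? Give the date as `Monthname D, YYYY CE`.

January 18, 2623 CE

Both dates share Julian Day Number 2679108; in the Gregorian calendar that is 18 January 2623 CE.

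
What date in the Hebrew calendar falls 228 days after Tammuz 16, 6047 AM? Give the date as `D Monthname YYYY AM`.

9 Adar I 6048 AM

JDN of Tammuz 16, 6047 AM = 2556549.
2556549 + 228 = 2556777.
JDN 2556777 in the Hebrew calendar is 9 Adar I 6048 AM.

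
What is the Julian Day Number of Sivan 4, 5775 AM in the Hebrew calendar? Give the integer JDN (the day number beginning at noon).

In the Gregorian calendar the same day is 22 May 2015.
JDN 2299161 is 15 October 1582 CE (Gregorian); the target day is +158004 days from there, so JDN = 2457165.

2457165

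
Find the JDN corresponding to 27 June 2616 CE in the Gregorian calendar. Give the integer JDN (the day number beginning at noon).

JDN 2400001 is 17 November 1858 CE (Gregorian), MJD 0; the target day is +276711 days from there, so JDN = 2676712.

2676712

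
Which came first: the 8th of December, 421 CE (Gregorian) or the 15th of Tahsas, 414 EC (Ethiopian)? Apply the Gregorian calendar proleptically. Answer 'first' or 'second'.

first

Converting both to JDN: 1875169 vs 1875173; the smaller is the first.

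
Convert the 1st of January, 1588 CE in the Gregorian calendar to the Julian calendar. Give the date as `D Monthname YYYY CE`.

22 December 1587 CE

For dates in this range the Gregorian date is 10 days ahead of the Julian.
1 January 1588 Gregorian − 10 days → 22 December 1587 Julian.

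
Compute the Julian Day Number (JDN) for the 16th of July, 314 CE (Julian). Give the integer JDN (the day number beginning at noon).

Equivalently 17 July 314 (proleptic Gregorian).
JDN 2400001 is 17 November 1858 CE (Gregorian), MJD 0; the target day is −564058 days from there, so JDN = 1835943.

1835943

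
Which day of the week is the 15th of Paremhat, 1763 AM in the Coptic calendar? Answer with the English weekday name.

Sunday

Equivalently 24 March 2047 Gregorian, JDN 2468794.
2468794 ≡ 6 (mod 7); counting from Monday = 0 gives Sunday.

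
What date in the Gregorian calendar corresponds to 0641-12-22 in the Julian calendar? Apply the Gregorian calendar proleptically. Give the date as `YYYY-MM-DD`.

0641-12-25

The Julian–Gregorian offset here is 3 days (Julian trailing).
22 December 641 Julian + 3 days → 25 December 641 Gregorian.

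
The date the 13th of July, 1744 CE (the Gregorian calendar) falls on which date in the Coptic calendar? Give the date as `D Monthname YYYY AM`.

8 Epip 1460 AM

Julian Day Number of the source date = 2358237.
Converting JDN 2358237 to the Coptic calendar gives 8 Epip 1460 AM.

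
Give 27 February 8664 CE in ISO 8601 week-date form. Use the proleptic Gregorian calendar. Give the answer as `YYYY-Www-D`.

The weekday is Saturday (ISO weekday 6).
That Saturday belongs to ISO week 8 of ISO year 8664.

8664-W08-6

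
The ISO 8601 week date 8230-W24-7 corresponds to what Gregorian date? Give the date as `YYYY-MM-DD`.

ISO week 1 of 8230 is the week containing the first Thursday of 8230.
Week 24, day 7 (Sunday) lands on 8230-06-20.

8230-06-20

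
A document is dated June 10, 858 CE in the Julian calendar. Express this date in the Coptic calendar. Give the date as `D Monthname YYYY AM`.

16 Paoni 574 AM

Both dates share Julian Day Number 2034603; in the Coptic calendar that is 16 Paoni 574 AM.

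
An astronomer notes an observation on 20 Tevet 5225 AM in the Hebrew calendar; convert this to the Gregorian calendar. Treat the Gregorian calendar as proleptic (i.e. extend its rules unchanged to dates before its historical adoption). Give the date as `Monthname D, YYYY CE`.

December 28, 1464 CE

Julian Day Number of the source date = 2256137.
Converting JDN 2256137 to the Gregorian calendar gives 28 December 1464 CE.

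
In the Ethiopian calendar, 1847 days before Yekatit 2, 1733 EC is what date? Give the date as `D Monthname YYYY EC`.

JDN of Yekatit 2, 1733 EC = 2356985.
2356985 − 1847 = 2355138.
JDN 2355138 in the Ethiopian calendar is 11 Tir 1728 EC.

11 Tir 1728 EC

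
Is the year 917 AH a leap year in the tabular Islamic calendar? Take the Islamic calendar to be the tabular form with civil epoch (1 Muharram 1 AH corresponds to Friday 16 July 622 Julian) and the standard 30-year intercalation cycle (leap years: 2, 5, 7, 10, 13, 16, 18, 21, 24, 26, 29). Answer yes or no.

Year 917 AH is year 17 of its 30-year cycle; leap positions are 2, 5, 7, 10, 13, 16, 18, 21, 24, 26, 29, so it is a common year (354 days).

no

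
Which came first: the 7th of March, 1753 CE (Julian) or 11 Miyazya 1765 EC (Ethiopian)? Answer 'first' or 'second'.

first

First date → JDN 2361407; second date → JDN 2368742.
JDN 2361407 < JDN 2368742, so the first date is earlier.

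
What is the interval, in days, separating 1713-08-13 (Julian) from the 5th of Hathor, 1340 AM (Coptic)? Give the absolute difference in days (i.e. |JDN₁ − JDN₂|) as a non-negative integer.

First date → JDN 2346956; second date → JDN 2314164.
The interval is |2346956 − 2314164| = 32792 days.

32792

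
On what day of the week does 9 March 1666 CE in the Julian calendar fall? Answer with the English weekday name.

This is JDN 2329632 (19 March 1666 Gregorian).
2329632 ≡ 4 (mod 7); counting from Monday = 0 gives Friday.

Friday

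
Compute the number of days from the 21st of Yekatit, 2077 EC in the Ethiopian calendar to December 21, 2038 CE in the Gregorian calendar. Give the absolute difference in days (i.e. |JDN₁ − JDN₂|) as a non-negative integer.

16871

JDN of the first date = 2482650.
JDN of the second date = 2465779.
|2465779 − 2482650| = 16871.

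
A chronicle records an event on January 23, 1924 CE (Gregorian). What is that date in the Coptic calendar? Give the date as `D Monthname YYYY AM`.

14 Tobi 1640 AM

Both dates share Julian Day Number 2423808; in the Coptic calendar that is 14 Tobi 1640 AM.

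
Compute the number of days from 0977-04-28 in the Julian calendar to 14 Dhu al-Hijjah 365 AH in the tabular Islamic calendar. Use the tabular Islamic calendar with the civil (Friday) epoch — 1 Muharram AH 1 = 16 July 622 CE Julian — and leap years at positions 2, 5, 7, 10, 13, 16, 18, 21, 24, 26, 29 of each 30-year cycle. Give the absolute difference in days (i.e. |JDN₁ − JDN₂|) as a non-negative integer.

JDN of the first date = 2078025.
JDN of the second date = 2077767.
|2077767 − 2078025| = 258.

258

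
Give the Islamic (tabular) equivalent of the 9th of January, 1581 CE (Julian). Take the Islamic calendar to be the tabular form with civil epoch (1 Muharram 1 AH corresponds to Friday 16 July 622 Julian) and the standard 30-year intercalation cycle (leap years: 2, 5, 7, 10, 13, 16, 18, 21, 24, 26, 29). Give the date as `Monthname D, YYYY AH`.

Dhu al-Hijjah 3, 988 AH

Both dates share Julian Day Number 2298527; in the tabular Islamic calendar that is 3 Dhu al-Hijjah 988 AH.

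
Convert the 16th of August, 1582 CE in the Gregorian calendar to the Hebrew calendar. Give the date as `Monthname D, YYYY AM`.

Both dates share Julian Day Number 2299101; in the Hebrew calendar that is 18 Av 5342 AM.

Av 18, 5342 AM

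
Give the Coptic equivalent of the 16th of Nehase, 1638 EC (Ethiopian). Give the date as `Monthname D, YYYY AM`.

Mesori 16, 1362 AM

The source date corresponds to 19 August 1646 in the Gregorian calendar (JDN 2322480).
That day falls on 16 Mesori 1362 AM in the Coptic calendar.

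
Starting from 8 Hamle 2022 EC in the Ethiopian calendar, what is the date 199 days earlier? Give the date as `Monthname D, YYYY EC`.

Tahsas 19, 2022 EC

Counting 199 days back from JDN 2462698 reaches JDN 2462499, which is Tahsas 19, 2022 EC.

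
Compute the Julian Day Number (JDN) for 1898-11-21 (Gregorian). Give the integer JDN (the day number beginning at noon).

JDN 2400001 is 17 November 1858 CE (Gregorian), MJD 0; the target day is +14614 days from there, so JDN = 2414615.

2414615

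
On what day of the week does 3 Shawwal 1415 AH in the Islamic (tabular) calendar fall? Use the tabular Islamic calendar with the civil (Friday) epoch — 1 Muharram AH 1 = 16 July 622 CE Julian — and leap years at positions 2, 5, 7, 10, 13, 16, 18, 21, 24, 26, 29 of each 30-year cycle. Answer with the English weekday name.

Sunday

In the Gregorian calendar this is 5 March 1995 (JDN 2449782).
Since JDN mod 7 = 6 (0 = Monday), the day is Sunday.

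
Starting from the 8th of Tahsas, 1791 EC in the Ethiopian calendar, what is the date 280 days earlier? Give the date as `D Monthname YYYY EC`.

3 Megabit 1790 EC

Counting 280 days back from JDN 2378115 reaches JDN 2377835, which is 3 Megabit 1790 EC.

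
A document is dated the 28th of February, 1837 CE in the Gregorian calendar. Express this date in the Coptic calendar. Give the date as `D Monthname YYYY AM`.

22 Meshir 1553 AM

Julian Day Number of the source date = 2392069.
Converting JDN 2392069 to the Coptic calendar gives 22 Meshir 1553 AM.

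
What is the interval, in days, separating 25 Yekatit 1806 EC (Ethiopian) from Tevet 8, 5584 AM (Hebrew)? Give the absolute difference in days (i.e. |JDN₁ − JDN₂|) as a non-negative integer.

JDN of the first date = 2383671.
JDN of the second date = 2387240.
|2387240 − 2383671| = 3569.

3569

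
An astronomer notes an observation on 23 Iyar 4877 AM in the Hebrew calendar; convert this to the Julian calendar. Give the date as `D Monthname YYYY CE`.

Julian Day Number of the source date = 2129159.
Converting JDN 2129159 to the Julian calendar gives 27 April 1117 CE.

27 April 1117 CE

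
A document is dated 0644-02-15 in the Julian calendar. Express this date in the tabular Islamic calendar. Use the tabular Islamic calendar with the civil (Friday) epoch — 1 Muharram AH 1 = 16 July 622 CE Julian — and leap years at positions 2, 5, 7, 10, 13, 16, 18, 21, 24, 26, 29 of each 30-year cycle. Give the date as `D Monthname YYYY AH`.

Julian Day Number of the source date = 1956324.
Converting JDN 1956324 to the tabular Islamic calendar gives 30 Rabi' al-Awwal 23 AH.

30 Rabi' al-Awwal 23 AH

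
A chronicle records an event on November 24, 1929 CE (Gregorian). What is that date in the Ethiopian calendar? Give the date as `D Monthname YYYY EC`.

15 Hidar 1922 EC

Julian Day Number of the source date = 2425940.
Converting JDN 2425940 to the Ethiopian calendar gives 15 Hidar 1922 EC.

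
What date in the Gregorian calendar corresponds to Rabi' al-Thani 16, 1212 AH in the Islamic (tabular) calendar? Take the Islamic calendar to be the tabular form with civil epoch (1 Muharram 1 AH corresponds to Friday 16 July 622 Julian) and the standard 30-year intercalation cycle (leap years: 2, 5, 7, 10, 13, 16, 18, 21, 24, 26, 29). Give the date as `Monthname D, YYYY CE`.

Both dates share Julian Day Number 2377682; in the Gregorian calendar that is 8 October 1797 CE.

October 8, 1797 CE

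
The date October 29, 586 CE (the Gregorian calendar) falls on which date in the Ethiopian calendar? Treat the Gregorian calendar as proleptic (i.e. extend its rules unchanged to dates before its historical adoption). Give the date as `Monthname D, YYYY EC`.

Tikimt 30, 579 EC

Julian Day Number of the source date = 1935394.
Converting JDN 1935394 to the Ethiopian calendar gives 30 Tikimt 579 EC.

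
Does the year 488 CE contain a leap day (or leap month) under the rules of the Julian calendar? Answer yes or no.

488 mod 4 = 0, so it is a leap year in the Julian calendar.

yes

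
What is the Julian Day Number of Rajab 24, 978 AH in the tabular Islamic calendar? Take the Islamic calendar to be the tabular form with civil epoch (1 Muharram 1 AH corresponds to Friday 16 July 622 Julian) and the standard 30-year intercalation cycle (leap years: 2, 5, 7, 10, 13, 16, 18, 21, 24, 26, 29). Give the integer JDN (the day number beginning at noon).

2294856

Equivalently 1 January 1571 (proleptic Gregorian).
JDN 2299161 is 15 October 1582 CE (Gregorian); the target day is −4305 days from there, so JDN = 2294856.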